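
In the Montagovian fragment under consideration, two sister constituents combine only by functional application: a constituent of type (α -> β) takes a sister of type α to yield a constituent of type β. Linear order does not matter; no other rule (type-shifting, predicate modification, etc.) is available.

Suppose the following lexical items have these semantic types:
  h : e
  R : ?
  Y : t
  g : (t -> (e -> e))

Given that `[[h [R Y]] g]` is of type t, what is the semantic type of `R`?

(t -> (e -> ((t -> (e -> e)) -> t)))

For [[h [R Y]] g] to have type t with g of type (t -> (e -> e)), [h [R Y]] must be the function: [h [R Y]] : ((t -> (e -> e)) -> t).
For [h [R Y]] to have type ((t -> (e -> e)) -> t) with h of type e, [R Y] must be the function: [R Y] : (e -> ((t -> (e -> e)) -> t)).
For [R Y] to have type (e -> ((t -> (e -> e)) -> t)) with Y of type t, R must be the function: R : (t -> (e -> ((t -> (e -> e)) -> t))).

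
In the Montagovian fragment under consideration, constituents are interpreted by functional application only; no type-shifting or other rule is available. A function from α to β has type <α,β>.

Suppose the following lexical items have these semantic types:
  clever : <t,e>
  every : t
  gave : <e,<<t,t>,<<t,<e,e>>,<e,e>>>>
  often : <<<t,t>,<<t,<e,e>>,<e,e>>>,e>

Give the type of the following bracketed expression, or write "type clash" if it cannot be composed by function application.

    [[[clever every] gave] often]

[clever every]: <t,e> applied to t yields e.
[[clever every] gave]: <e,<<t,t>,<<t,<e,e>>,<e,e>>>> applied to e yields <<t,t>,<<t,<e,e>>,<e,e>>>.
[[[clever every] gave] often]: <<<t,t>,<<t,<e,e>>,<e,e>>>,e> applied to <<t,t>,<<t,<e,e>>,<e,e>>> yields e.

e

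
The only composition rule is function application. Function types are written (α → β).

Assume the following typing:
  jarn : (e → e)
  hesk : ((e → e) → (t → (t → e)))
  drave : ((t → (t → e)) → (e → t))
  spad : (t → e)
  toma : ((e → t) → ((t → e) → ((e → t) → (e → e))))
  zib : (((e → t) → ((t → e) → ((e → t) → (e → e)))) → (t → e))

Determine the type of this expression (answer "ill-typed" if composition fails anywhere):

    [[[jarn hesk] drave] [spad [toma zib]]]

[jarn hesk] — hesk of type ((e → e) → (t → (t → e))) combines with jarn of type (e → e): type (t → (t → e)).
[[jarn hesk] drave] — drave of type ((t → (t → e)) → (e → t)) combines with [jarn hesk] of type (t → (t → e)): type (e → t).
[toma zib] — zib of type (((e → t) → ((t → e) → ((e → t) → (e → e)))) → (t → e)) combines with toma of type ((e → t) → ((t → e) → ((e → t) → (e → e)))): type (t → e).
[spad [toma zib]]: (t → e) and (t → e) cannot combine by function application — type clash.

ill-typed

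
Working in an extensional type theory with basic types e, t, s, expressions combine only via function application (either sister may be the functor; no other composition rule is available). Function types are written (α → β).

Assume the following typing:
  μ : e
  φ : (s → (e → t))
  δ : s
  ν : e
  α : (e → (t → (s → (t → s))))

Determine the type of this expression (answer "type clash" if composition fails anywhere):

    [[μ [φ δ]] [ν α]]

(s → (t → s))

[φ δ] — φ of type (s → (e → t)) combines with δ of type s: type (e → t).
[μ [φ δ]] — [φ δ] of type (e → t) combines with μ of type e: type t.
[ν α] — α of type (e → (t → (s → (t → s)))) combines with ν of type e: type (t → (s → (t → s))).
[[μ [φ δ]] [ν α]] — [ν α] of type (t → (s → (t → s))) combines with [μ [φ δ]] of type t: type (s → (t → s)).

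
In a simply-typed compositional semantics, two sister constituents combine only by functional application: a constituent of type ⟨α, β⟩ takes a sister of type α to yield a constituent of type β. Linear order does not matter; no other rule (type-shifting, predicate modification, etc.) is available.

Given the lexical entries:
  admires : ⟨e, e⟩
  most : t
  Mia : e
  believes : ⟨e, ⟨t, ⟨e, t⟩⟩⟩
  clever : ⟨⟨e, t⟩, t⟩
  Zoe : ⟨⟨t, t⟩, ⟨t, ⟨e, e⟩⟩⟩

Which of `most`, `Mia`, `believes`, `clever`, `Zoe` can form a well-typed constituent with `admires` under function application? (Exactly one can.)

most : t — neither side's domain matches the other.
Mia — combines: admires : ⟨e, e⟩ takes Mia : e as argument, giving e.
believes : ⟨e, ⟨t, ⟨e, t⟩⟩⟩ — neither side's domain matches the other.
clever : ⟨⟨e, t⟩, t⟩ — neither side's domain matches the other.
Zoe : ⟨⟨t, t⟩, ⟨t, ⟨e, e⟩⟩⟩ — neither side's domain matches the other.

Mia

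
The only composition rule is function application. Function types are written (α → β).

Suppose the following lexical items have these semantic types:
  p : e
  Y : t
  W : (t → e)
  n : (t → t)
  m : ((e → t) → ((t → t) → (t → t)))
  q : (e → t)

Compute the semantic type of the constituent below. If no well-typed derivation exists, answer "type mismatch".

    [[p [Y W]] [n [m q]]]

type mismatch

[Y W] — W of type (t → e) combines with Y of type t: type e.
At [p [Y W]]: neither e nor e can take the other as argument; the node is ill-typed.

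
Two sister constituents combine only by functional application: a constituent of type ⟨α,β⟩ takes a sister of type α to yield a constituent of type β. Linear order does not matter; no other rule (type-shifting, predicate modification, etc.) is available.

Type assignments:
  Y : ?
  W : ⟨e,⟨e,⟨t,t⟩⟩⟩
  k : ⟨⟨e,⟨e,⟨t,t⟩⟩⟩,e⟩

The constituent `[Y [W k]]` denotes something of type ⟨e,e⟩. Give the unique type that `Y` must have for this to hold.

⟨e,⟨e,e⟩⟩

At [Y [W k]] (required: ⟨e,e⟩): [W k] is e, which is not a function with range ⟨e,e⟩; hence Y is the functor — type ⟨e,⟨e,e⟩⟩.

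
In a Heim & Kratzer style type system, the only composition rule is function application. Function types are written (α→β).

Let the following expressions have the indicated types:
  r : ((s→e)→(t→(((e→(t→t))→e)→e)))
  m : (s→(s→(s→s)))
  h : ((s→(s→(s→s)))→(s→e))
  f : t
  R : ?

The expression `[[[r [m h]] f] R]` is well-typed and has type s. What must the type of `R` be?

((((e→(t→t))→e)→e)→s)

[[[r [m h]] f] R] must have type s. The sister [[r [m h]] f] has type (((e→(t→t))→e)→e); that is not a function onto s, so R must be the functor, of type ((((e→(t→t))→e)→e)→s).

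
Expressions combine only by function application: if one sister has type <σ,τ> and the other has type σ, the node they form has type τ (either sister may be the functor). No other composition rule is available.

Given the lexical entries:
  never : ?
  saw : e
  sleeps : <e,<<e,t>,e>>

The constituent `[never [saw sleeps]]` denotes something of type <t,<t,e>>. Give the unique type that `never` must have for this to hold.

[never [saw sleeps]] must have type <t,<t,e>>. The sister [saw sleeps] has type <<e,t>,e>; that is not a function onto <t,<t,e>>, so never must be the functor, of type <<<e,t>,e>,<t,<t,e>>>.

<<<e,t>,e>,<t,<t,e>>>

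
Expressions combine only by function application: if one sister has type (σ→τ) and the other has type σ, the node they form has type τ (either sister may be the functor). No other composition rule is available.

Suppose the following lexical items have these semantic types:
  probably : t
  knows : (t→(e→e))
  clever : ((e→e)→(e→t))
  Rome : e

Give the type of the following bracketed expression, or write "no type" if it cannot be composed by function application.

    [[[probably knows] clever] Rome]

[probably knows]: (t→(e→e)) applied to t yields (e→e).
[[probably knows] clever]: ((e→e)→(e→t)) applied to (e→e) yields (e→t).
[[[probably knows] clever] Rome]: (e→t) applied to e yields t.

t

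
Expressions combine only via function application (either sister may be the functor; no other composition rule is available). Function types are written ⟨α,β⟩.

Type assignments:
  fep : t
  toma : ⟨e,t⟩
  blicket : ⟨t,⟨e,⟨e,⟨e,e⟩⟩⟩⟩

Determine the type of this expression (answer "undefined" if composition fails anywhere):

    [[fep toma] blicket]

undefined

At [fep toma]: neither t nor ⟨e,t⟩ can take the other as argument; the node is ill-typed.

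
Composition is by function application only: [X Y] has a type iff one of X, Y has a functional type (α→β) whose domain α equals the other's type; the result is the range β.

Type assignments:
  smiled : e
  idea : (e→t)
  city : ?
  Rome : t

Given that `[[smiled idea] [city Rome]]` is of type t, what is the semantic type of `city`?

(t→(t→t))

For [[smiled idea] [city Rome]] to have type t with [smiled idea] of type t, [city Rome] must be the function: [city Rome] : (t→t).
For [city Rome] to have type (t→t) with Rome of type t, city must be the function: city : (t→(t→t)).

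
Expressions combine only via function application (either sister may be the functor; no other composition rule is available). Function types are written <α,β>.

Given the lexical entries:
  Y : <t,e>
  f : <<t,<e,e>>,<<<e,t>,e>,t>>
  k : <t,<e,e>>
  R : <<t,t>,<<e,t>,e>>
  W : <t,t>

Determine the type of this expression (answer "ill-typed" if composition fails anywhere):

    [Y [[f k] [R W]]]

[f k]: f is <<t,<e,e>>,<<<e,t>,e>,t>>, k is <t,<e,e>>; result <<<e,t>,e>,t>.
[R W]: R is <<t,t>,<<e,t>,e>>, W is <t,t>; result <<e,t>,e>.
[[f k] [R W]]: [f k] is <<<e,t>,e>,t>, [R W] is <<e,t>,e>; result t.
[Y [[f k] [R W]]]: Y is <t,e>, [[f k] [R W]] is t; result e.

e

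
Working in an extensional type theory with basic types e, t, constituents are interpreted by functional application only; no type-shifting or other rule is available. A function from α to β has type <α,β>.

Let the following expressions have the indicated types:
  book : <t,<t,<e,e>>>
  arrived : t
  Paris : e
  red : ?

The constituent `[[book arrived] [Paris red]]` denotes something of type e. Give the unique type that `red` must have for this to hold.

<e,<<t,<e,e>>,e>>

For [[book arrived] [Paris red]] to have type e with [book arrived] of type <t,<e,e>>, [Paris red] must be the function: [Paris red] : <<t,<e,e>>,e>.
For [Paris red] to have type <<t,<e,e>>,e> with Paris of type e, red must be the function: red : <e,<<t,<e,e>>,e>>.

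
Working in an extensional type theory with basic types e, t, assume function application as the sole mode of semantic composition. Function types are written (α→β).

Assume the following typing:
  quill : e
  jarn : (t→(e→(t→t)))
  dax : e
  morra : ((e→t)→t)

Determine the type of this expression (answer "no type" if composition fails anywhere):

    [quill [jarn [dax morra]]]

[dax morra]: e with ((e→t)→t) — neither is a function whose domain matches the other; composition fails here.

no type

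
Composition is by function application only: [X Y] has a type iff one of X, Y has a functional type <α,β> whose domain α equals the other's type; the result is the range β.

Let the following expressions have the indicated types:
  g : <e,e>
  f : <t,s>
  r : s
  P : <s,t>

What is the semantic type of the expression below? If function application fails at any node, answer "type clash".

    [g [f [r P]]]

At [r P], P : <s,t> takes r : s, giving t.
At [f [r P]], f : <t,s> takes [r P] : t, giving s.
At [g [f [r P]]]: neither <e,e> nor s can take the other as argument; the node is ill-typed.

type clash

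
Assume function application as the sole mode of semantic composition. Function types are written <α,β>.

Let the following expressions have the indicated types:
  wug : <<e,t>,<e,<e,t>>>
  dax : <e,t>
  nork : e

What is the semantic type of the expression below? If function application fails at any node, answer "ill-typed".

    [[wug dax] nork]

<e,t>

[wug dax]: functor wug : <<e,t>,<e,<e,t>>>, argument dax : <e,t>; result <e,<e,t>>.
[[wug dax] nork]: functor [wug dax] : <e,<e,t>>, argument nork : e; result <e,t>.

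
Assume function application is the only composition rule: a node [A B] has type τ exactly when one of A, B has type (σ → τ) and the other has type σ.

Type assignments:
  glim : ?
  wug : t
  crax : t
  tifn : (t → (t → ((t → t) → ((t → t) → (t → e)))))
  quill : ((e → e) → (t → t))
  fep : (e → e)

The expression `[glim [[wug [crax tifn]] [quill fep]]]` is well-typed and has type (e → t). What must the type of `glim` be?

(((t → t) → (t → e)) → (e → t))

[glim [[wug [crax tifn]] [quill fep]]] must have type (e → t). The sister [[wug [crax tifn]] [quill fep]] has type ((t → t) → (t → e)); that is not a function onto (e → t), so glim must be the functor, of type (((t → t) → (t → e)) → (e → t)).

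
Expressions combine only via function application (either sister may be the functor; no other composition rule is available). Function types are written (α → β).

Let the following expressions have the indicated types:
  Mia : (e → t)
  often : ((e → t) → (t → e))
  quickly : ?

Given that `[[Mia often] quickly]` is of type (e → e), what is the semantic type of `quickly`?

At [[Mia often] quickly] (required: (e → e)): [Mia often] is (t → e), which is not a function with range (e → e); hence quickly is the functor — type ((t → e) → (e → e)).

((t → e) → (e → e))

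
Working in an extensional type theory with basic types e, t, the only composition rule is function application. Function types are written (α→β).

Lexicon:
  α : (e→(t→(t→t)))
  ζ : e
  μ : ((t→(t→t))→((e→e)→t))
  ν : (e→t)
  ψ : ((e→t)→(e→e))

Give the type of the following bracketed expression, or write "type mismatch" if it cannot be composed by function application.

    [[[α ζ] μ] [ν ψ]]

[α ζ] — α of type (e→(t→(t→t))) combines with ζ of type e: type (t→(t→t)).
[[α ζ] μ] — μ of type ((t→(t→t))→((e→e)→t)) combines with [α ζ] of type (t→(t→t)): type ((e→e)→t).
[ν ψ] — ψ of type ((e→t)→(e→e)) combines with ν of type (e→t): type (e→e).
[[[α ζ] μ] [ν ψ]] — [[α ζ] μ] of type ((e→e)→t) combines with [ν ψ] of type (e→e): type t.

t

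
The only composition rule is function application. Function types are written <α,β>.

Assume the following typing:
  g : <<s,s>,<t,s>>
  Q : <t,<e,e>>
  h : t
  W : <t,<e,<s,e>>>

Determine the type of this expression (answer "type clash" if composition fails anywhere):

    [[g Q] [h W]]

[g Q]: <<s,s>,<t,s>> and <t,<e,e>> cannot combine by function application — type clash.

type clash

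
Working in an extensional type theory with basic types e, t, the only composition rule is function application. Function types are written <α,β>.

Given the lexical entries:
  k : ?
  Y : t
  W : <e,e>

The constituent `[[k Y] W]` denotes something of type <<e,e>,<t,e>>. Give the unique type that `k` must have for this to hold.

For [[k Y] W] to have type <<e,e>,<t,e>> with W of type <e,e>, [k Y] must be the function: [k Y] : <<e,e>,<<e,e>,<t,e>>>.
For [k Y] to have type <<e,e>,<<e,e>,<t,e>>> with Y of type t, k must be the function: k : <t,<<e,e>,<<e,e>,<t,e>>>>.

<t,<<e,e>,<<e,e>,<t,e>>>>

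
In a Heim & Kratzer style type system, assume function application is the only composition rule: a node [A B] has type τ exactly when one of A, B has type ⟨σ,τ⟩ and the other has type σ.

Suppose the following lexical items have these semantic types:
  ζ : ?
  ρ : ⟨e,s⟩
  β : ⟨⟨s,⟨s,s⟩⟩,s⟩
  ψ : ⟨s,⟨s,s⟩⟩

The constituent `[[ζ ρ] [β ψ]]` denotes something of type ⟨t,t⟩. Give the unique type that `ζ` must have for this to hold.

⟨⟨e,s⟩,⟨s,⟨t,t⟩⟩⟩

At [[ζ ρ] [β ψ]] (required: ⟨t,t⟩): [β ψ] is s, which is not a function with range ⟨t,t⟩; hence [ζ ρ] is the functor — type ⟨s,⟨t,t⟩⟩.
At [ζ ρ] (required: ⟨s,⟨t,t⟩⟩): ρ is ⟨e,s⟩, which is not a function with range ⟨s,⟨t,t⟩⟩; hence ζ is the functor — type ⟨⟨e,s⟩,⟨s,⟨t,t⟩⟩⟩.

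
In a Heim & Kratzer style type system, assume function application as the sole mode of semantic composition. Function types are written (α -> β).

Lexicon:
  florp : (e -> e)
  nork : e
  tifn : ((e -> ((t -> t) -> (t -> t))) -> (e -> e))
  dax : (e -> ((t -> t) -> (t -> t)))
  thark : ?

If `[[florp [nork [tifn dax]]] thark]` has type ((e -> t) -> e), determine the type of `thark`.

[[florp [nork [tifn dax]]] thark] is required to be ((e -> t) -> e). [florp [nork [tifn dax]]] : e cannot yield ((e -> t) -> e) as functor, so thark : (e -> ((e -> t) -> e)).

(e -> ((e -> t) -> e))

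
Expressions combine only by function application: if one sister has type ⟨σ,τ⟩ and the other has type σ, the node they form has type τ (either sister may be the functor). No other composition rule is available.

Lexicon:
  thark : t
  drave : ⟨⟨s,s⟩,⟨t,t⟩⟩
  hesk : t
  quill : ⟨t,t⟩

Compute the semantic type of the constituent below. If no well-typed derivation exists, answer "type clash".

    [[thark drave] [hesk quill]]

type clash

At [thark drave]: neither t nor ⟨⟨s,s⟩,⟨t,t⟩⟩ can take the other as argument; the node is ill-typed.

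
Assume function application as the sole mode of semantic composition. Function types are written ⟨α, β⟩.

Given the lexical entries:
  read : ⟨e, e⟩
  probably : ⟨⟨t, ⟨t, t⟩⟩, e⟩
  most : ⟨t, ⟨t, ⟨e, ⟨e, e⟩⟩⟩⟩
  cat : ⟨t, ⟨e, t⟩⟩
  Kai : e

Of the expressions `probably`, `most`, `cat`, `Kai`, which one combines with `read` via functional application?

probably : ⟨⟨t, ⟨t, t⟩⟩, e⟩ — neither side's domain matches the other.
most : ⟨t, ⟨t, ⟨e, ⟨e, e⟩⟩⟩⟩ — neither side's domain matches the other.
cat : ⟨t, ⟨e, t⟩⟩ — neither side's domain matches the other.
Kai — combines: read : ⟨e, e⟩ takes Kai : e as argument, giving e.

Kai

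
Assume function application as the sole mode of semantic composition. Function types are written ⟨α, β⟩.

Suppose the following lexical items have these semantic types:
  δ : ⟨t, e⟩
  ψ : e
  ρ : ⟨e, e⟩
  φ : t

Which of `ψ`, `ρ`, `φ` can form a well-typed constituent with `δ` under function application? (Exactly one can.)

ψ : e — δ needs t; ψ needs nothing (atomic); neither fits.
ρ : ⟨e, e⟩ — δ needs t; ρ needs e; neither fits.
φ — combines: δ : ⟨t, e⟩ takes φ : t as argument, giving e.

φ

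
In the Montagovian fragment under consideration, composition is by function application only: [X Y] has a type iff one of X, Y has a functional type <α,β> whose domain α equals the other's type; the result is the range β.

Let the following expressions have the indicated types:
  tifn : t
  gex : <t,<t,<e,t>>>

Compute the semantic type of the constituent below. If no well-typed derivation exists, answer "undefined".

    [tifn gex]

<t,<e,t>>

[tifn gex]: functor gex : <t,<t,<e,t>>>, argument tifn : t; result <t,<e,t>>.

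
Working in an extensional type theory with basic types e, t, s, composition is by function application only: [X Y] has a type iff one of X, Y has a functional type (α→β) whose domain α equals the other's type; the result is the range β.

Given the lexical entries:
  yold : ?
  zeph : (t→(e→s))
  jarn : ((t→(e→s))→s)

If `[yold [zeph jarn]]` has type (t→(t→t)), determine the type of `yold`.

[yold [zeph jarn]] must have type (t→(t→t)). The sister [zeph jarn] has type s; that is not a function onto (t→(t→t)), so yold must be the functor, of type (s→(t→(t→t))).

(s→(t→(t→t)))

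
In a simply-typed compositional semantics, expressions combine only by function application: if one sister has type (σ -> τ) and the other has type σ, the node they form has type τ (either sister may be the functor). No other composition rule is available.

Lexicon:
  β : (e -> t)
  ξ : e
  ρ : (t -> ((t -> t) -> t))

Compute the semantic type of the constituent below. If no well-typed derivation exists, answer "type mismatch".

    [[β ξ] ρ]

At [β ξ], β : (e -> t) takes ξ : e, giving t.
At [[β ξ] ρ], ρ : (t -> ((t -> t) -> t)) takes [β ξ] : t, giving ((t -> t) -> t).

((t -> t) -> t)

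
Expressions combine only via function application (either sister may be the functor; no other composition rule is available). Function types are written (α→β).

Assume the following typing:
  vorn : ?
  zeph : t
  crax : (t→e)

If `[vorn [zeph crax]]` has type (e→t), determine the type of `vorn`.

[vorn [zeph crax]] must have type (e→t). The sister [zeph crax] has type e; that is not a function onto (e→t), so vorn must be the functor, of type (e→(e→t)).

(e→(e→t))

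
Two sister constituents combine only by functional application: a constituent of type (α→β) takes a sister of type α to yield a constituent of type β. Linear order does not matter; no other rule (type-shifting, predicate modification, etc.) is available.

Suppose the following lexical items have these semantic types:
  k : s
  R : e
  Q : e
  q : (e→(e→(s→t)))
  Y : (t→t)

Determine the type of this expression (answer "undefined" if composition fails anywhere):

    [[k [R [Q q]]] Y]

At [Q q], q : (e→(e→(s→t))) takes Q : e, giving (e→(s→t)).
At [R [Q q]], [Q q] : (e→(s→t)) takes R : e, giving (s→t).
At [k [R [Q q]]], [R [Q q]] : (s→t) takes k : s, giving t.
At [[k [R [Q q]]] Y], Y : (t→t) takes [k [R [Q q]]] : t, giving t.

t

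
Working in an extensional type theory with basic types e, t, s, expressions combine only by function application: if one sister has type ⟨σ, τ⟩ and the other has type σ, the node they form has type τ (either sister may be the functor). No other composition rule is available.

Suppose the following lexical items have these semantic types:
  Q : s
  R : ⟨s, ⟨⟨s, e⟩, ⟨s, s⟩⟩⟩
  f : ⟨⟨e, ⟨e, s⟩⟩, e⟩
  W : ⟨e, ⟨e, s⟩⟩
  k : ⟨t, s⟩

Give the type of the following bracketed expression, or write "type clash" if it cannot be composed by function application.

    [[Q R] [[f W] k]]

type clash

[Q R]: R is ⟨s, ⟨⟨s, e⟩, ⟨s, s⟩⟩⟩, Q is s; result ⟨⟨s, e⟩, ⟨s, s⟩⟩.
[f W]: f is ⟨⟨e, ⟨e, s⟩⟩, e⟩, W is ⟨e, ⟨e, s⟩⟩; result e.
[[f W] k]: e with ⟨t, s⟩ — neither is a function whose domain matches the other; composition fails here.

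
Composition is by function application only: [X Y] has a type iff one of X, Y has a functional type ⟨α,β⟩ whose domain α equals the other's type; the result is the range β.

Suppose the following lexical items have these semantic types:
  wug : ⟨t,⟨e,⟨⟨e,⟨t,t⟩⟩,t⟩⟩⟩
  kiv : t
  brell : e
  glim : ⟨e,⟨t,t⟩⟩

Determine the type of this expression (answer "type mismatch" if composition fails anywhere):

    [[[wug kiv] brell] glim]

[wug kiv]: functor wug : ⟨t,⟨e,⟨⟨e,⟨t,t⟩⟩,t⟩⟩⟩, argument kiv : t; result ⟨e,⟨⟨e,⟨t,t⟩⟩,t⟩⟩.
[[wug kiv] brell]: functor [wug kiv] : ⟨e,⟨⟨e,⟨t,t⟩⟩,t⟩⟩, argument brell : e; result ⟨⟨e,⟨t,t⟩⟩,t⟩.
[[[wug kiv] brell] glim]: functor [[wug kiv] brell] : ⟨⟨e,⟨t,t⟩⟩,t⟩, argument glim : ⟨e,⟨t,t⟩⟩; result t.

t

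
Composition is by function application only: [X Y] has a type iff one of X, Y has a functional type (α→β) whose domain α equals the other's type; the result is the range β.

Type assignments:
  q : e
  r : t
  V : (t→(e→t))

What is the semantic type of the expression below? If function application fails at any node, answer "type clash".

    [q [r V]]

[r V]: V is (t→(e→t)), r is t; result (e→t).
[q [r V]]: [r V] is (e→t), q is e; result t.

t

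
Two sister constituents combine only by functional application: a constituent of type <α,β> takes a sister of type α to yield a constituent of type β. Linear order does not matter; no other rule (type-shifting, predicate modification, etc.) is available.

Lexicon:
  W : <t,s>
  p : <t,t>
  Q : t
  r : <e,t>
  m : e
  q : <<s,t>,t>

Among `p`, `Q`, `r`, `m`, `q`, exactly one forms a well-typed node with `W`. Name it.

p : <t,t> — neither side's domain matches the other.
Q — combines: W : <t,s> takes Q : t as argument, giving s.
r : <e,t> — neither side's domain matches the other.
m : e — neither side's domain matches the other.
q : <<s,t>,t> — neither side's domain matches the other.

Q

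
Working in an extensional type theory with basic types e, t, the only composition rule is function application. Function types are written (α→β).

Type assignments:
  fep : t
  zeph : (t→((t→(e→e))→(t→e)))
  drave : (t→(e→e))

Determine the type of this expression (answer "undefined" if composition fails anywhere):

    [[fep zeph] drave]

[fep zeph]: zeph is (t→((t→(e→e))→(t→e))), fep is t; result ((t→(e→e))→(t→e)).
[[fep zeph] drave]: [fep zeph] is ((t→(e→e))→(t→e)), drave is (t→(e→e)); result (t→e).

(t→e)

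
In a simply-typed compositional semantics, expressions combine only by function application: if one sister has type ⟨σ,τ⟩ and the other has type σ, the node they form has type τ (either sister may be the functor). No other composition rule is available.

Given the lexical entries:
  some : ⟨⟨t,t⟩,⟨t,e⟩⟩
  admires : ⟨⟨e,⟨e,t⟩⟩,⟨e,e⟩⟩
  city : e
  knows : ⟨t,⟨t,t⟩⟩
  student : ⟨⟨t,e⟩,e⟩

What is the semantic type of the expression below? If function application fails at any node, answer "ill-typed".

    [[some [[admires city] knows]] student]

ill-typed

[admires city]: ⟨⟨e,⟨e,t⟩⟩,⟨e,e⟩⟩ with e — neither is a function whose domain matches the other; composition fails here.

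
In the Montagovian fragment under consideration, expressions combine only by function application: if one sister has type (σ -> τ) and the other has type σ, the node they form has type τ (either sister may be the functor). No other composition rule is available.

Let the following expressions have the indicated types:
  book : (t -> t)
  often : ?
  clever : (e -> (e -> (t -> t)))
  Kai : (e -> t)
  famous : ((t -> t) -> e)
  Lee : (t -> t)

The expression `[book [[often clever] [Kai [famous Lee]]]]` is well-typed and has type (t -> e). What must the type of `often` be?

((e -> (e -> (t -> t))) -> (t -> ((t -> t) -> (t -> e))))

[book [[often clever] [Kai [famous Lee]]]] is required to be (t -> e). book : (t -> t) cannot yield (t -> e) as functor, so [[often clever] [Kai [famous Lee]]] : ((t -> t) -> (t -> e)).
[[often clever] [Kai [famous Lee]]] is required to be ((t -> t) -> (t -> e)). [Kai [famous Lee]] : t cannot yield ((t -> t) -> (t -> e)) as functor, so [often clever] : (t -> ((t -> t) -> (t -> e))).
[often clever] is required to be (t -> ((t -> t) -> (t -> e))). clever : (e -> (e -> (t -> t))) cannot yield (t -> ((t -> t) -> (t -> e))) as functor, so often : ((e -> (e -> (t -> t))) -> (t -> ((t -> t) -> (t -> e)))).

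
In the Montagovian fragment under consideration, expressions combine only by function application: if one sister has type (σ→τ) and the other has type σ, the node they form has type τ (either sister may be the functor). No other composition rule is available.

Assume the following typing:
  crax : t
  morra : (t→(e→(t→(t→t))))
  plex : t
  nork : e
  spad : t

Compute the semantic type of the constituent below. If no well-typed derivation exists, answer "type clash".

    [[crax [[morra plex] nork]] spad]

[morra plex] — morra of type (t→(e→(t→(t→t)))) combines with plex of type t: type (e→(t→(t→t))).
[[morra plex] nork] — [morra plex] of type (e→(t→(t→t))) combines with nork of type e: type (t→(t→t)).
[crax [[morra plex] nork]] — [[morra plex] nork] of type (t→(t→t)) combines with crax of type t: type (t→t).
[[crax [[morra plex] nork]] spad] — [crax [[morra plex] nork]] of type (t→t) combines with spad of type t: type t.

t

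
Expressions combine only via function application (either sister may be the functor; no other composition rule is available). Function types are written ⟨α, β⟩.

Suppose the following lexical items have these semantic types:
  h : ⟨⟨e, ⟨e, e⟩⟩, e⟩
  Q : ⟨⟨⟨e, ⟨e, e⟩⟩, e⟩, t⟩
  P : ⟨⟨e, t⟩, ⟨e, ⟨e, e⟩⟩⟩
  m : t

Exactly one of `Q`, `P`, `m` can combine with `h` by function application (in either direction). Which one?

Q

Q — combines: Q : ⟨⟨⟨e, ⟨e, e⟩⟩, e⟩, t⟩ takes h : ⟨⟨e, ⟨e, e⟩⟩, e⟩ as argument, giving t.
P : ⟨⟨e, t⟩, ⟨e, ⟨e, e⟩⟩⟩ — neither side's domain matches the other.
m : t — neither side's domain matches the other.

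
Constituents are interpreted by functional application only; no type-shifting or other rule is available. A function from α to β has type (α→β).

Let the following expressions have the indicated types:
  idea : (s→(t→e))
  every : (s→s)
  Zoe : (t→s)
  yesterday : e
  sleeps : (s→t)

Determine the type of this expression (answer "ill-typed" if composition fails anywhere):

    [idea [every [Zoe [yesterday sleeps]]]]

ill-typed

[yesterday sleeps]: e with (s→t) — neither is a function whose domain matches the other; composition fails here.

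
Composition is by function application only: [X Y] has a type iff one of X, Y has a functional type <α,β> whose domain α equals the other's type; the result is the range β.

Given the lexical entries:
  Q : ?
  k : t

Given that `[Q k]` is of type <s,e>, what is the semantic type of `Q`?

<t,<s,e>>

[Q k] is required to be <s,e>. k : t cannot yield <s,e> as functor, so Q : <t,<s,e>>.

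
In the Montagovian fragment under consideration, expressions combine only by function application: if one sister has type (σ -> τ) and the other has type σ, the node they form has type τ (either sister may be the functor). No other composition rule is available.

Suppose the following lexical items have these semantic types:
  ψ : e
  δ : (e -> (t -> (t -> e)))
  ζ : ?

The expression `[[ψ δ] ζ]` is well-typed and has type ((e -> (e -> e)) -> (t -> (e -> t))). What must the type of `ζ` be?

[[ψ δ] ζ] is required to be ((e -> (e -> e)) -> (t -> (e -> t))). [ψ δ] : (t -> (t -> e)) cannot yield ((e -> (e -> e)) -> (t -> (e -> t))) as functor, so ζ : ((t -> (t -> e)) -> ((e -> (e -> e)) -> (t -> (e -> t)))).

((t -> (t -> e)) -> ((e -> (e -> e)) -> (t -> (e -> t))))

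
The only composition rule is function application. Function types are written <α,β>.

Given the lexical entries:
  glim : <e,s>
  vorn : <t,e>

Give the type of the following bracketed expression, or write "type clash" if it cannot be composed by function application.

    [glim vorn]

type clash

[glim vorn]: <e,s> and <t,e> cannot combine by function application — type clash.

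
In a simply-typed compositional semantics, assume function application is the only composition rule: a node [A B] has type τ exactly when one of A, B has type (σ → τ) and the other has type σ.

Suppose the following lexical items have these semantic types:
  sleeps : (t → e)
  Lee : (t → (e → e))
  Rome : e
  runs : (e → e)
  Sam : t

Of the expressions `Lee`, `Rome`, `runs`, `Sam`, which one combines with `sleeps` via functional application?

Sam

Lee : (t → (e → e)) — sleeps needs t; Lee needs t; neither fits.
Rome : e — sleeps needs t; Rome needs nothing (atomic); neither fits.
runs : (e → e) — sleeps needs t; runs needs e; neither fits.
Sam — combines: sleeps : (t → e) takes Sam : t as argument, giving e.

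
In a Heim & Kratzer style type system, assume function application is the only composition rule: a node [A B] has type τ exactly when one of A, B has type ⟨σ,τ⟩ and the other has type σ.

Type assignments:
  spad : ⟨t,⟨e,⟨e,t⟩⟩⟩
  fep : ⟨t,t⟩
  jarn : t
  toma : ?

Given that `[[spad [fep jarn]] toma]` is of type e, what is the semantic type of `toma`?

[[spad [fep jarn]] toma] is required to be e. [spad [fep jarn]] : ⟨e,⟨e,t⟩⟩ cannot yield e as functor, so toma : ⟨⟨e,⟨e,t⟩⟩,e⟩.

⟨⟨e,⟨e,t⟩⟩,e⟩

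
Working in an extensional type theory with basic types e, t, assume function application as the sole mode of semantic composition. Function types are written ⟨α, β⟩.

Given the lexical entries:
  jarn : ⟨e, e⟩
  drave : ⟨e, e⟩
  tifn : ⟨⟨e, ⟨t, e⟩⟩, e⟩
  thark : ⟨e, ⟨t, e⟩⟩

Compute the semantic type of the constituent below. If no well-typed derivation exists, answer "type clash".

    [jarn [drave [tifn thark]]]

e

[tifn thark]: functor tifn : ⟨⟨e, ⟨t, e⟩⟩, e⟩, argument thark : ⟨e, ⟨t, e⟩⟩; result e.
[drave [tifn thark]]: functor drave : ⟨e, e⟩, argument [tifn thark] : e; result e.
[jarn [drave [tifn thark]]]: functor jarn : ⟨e, e⟩, argument [drave [tifn thark]] : e; result e.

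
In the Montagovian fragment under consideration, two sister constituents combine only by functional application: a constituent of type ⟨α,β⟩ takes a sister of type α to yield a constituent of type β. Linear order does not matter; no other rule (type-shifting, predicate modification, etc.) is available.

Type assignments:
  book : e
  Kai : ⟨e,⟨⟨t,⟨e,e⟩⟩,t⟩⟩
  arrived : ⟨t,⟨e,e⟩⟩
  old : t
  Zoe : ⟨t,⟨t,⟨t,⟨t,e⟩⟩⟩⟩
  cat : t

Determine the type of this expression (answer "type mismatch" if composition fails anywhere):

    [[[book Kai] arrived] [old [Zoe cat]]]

⟨t,e⟩

[book Kai] — Kai of type ⟨e,⟨⟨t,⟨e,e⟩⟩,t⟩⟩ combines with book of type e: type ⟨⟨t,⟨e,e⟩⟩,t⟩.
[[book Kai] arrived] — [book Kai] of type ⟨⟨t,⟨e,e⟩⟩,t⟩ combines with arrived of type ⟨t,⟨e,e⟩⟩: type t.
[Zoe cat] — Zoe of type ⟨t,⟨t,⟨t,⟨t,e⟩⟩⟩⟩ combines with cat of type t: type ⟨t,⟨t,⟨t,e⟩⟩⟩.
[old [Zoe cat]] — [Zoe cat] of type ⟨t,⟨t,⟨t,e⟩⟩⟩ combines with old of type t: type ⟨t,⟨t,e⟩⟩.
[[[book Kai] arrived] [old [Zoe cat]]] — [old [Zoe cat]] of type ⟨t,⟨t,e⟩⟩ combines with [[book Kai] arrived] of type t: type ⟨t,e⟩.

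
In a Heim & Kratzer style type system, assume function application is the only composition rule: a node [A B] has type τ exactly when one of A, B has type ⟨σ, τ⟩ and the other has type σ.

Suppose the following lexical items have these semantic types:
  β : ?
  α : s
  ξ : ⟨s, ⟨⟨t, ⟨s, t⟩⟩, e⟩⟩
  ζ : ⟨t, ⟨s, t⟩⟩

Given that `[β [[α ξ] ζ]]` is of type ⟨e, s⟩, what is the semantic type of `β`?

⟨e, ⟨e, s⟩⟩

[β [[α ξ] ζ]] must have type ⟨e, s⟩. The sister [[α ξ] ζ] has type e; that is not a function onto ⟨e, s⟩, so β must be the functor, of type ⟨e, ⟨e, s⟩⟩.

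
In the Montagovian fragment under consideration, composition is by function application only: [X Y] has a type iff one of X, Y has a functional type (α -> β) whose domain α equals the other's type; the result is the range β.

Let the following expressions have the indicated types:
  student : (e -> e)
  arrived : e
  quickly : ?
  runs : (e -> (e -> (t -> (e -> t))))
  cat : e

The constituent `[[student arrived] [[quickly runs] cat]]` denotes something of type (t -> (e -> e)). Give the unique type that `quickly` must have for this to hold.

((e -> (e -> (t -> (e -> t)))) -> (e -> (e -> (t -> (e -> e)))))

At [[student arrived] [[quickly runs] cat]] (required: (t -> (e -> e))): [student arrived] is e, which is not a function with range (t -> (e -> e)); hence [[quickly runs] cat] is the functor — type (e -> (t -> (e -> e))).
At [[quickly runs] cat] (required: (e -> (t -> (e -> e)))): cat is e, which is not a function with range (e -> (t -> (e -> e))); hence [quickly runs] is the functor — type (e -> (e -> (t -> (e -> e)))).
At [quickly runs] (required: (e -> (e -> (t -> (e -> e))))): runs is (e -> (e -> (t -> (e -> t)))), which is not a function with range (e -> (e -> (t -> (e -> e)))); hence quickly is the functor — type ((e -> (e -> (t -> (e -> t)))) -> (e -> (e -> (t -> (e -> e))))).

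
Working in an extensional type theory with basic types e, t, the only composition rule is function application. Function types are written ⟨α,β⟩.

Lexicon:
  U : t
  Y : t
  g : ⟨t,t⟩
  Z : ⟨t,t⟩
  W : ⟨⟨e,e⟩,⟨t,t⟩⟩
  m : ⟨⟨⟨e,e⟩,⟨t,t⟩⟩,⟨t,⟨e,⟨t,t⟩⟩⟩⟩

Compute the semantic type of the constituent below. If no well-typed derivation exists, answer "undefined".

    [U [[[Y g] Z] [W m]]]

undefined

[Y g]: functor g : ⟨t,t⟩, argument Y : t; result t.
[[Y g] Z]: functor Z : ⟨t,t⟩, argument [Y g] : t; result t.
[W m]: functor m : ⟨⟨⟨e,e⟩,⟨t,t⟩⟩,⟨t,⟨e,⟨t,t⟩⟩⟩⟩, argument W : ⟨⟨e,e⟩,⟨t,t⟩⟩; result ⟨t,⟨e,⟨t,t⟩⟩⟩.
[[[Y g] Z] [W m]]: functor [W m] : ⟨t,⟨e,⟨t,t⟩⟩⟩, argument [[Y g] Z] : t; result ⟨e,⟨t,t⟩⟩.
[U [[[Y g] Z] [W m]]]: t with ⟨e,⟨t,t⟩⟩ — neither is a function whose domain matches the other; composition fails here.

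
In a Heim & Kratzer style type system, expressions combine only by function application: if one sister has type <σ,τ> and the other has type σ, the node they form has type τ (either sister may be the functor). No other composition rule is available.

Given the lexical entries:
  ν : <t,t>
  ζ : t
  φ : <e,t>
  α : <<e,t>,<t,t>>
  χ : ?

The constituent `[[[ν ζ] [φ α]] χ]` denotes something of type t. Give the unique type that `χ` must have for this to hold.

[[[ν ζ] [φ α]] χ] must have type t. The sister [[ν ζ] [φ α]] has type t; that is not a function onto t, so χ must be the functor, of type <t,t>.

<t,t>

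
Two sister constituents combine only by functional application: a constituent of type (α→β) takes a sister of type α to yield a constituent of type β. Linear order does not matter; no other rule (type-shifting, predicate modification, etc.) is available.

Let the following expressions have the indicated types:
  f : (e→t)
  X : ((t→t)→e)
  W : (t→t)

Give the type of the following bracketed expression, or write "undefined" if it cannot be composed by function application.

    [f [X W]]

t

At [X W], X : ((t→t)→e) takes W : (t→t), giving e.
At [f [X W]], f : (e→t) takes [X W] : e, giving t.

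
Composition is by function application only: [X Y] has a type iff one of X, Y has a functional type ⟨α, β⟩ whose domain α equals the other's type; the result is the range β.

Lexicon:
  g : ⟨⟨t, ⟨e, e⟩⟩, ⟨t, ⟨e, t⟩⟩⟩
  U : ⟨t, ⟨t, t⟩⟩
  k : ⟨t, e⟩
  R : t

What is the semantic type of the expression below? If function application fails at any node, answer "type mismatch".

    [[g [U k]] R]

type mismatch

At [U k]: neither ⟨t, ⟨t, t⟩⟩ nor ⟨t, e⟩ can take the other as argument; the node is ill-typed.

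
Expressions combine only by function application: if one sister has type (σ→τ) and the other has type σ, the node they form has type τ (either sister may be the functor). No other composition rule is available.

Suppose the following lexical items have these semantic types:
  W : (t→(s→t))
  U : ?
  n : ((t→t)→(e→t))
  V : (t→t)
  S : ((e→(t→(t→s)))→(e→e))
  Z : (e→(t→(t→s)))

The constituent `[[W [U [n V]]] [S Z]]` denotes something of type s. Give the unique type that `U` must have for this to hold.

((e→t)→((t→(s→t))→((e→e)→s)))

[[W [U [n V]]] [S Z]] is required to be s. [S Z] : (e→e) cannot yield s as functor, so [W [U [n V]]] : ((e→e)→s).
[W [U [n V]]] is required to be ((e→e)→s). W : (t→(s→t)) cannot yield ((e→e)→s) as functor, so [U [n V]] : ((t→(s→t))→((e→e)→s)).
[U [n V]] is required to be ((t→(s→t))→((e→e)→s)). [n V] : (e→t) cannot yield ((t→(s→t))→((e→e)→s)) as functor, so U : ((e→t)→((t→(s→t))→((e→e)→s))).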